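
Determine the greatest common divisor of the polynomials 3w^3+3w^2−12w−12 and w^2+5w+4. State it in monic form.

Repeated division with remainder:
  3w^3+3w^2−12w−12 = (3w−12)(w^2+5w+4) + (36w+36)
  w^2+5w+4 = ((1/36)w+1/9)(36w+36) + (0)
Last nonzero remainder: 36w+36. Dividing through by 36 gives the monic gcd w+1.

w+1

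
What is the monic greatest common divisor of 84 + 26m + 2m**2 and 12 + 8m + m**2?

Euclidean algorithm in ℚ[m]:
  2m**2 + 26m + 84 = (2)(m**2 + 8m + 12) + (10m + 60)
  m**2 + 8m + 12 = ((1/10)m + 1/5)(10m + 60) + (0)
Last nonzero remainder: 10m + 60. Dividing through by 10 gives the monic gcd m + 6.

6 + m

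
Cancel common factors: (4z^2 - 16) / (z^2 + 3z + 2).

(4z - 8)/(z + 1)

Apply the Euclidean algorithm:
  4z^2 - 16 = (4)(z^2 + 3z + 2) + (-12z - 24)
  z^2 + 3z + 2 = (-(1/12)z - 1/12)(-12z - 24) + (0)
Last nonzero remainder: -12z - 24. Dividing through by -12 gives the monic gcd z + 2.
Cancel z + 2 from numerator and denominator to get the reduced form.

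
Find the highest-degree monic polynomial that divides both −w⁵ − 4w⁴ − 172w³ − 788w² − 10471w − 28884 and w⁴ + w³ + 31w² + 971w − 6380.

Euclidean algorithm in ℚ[w]:
  −w⁵ − 4w⁴ − 172w³ − 788w² − 10471w − 28884 = (−w − 3)(w⁴ + w³ + 31w² + 971w − 6380) + (−138w³ + 276w² − 13938w − 48024)
  w⁴ + w³ + 31w² + 971w − 6380 = (−(1/138)w − 1/46)(−138w³ + 276w² − 13938w − 48024) + (−64w² + 320w − 7424)
  −138w³ + 276w² − 13938w − 48024 = ((69/32)w + 207/32)(−64w² + 320w − 7424) + (0)
Last nonzero remainder: −64w² + 320w − 7424. Dividing through by −64 gives the monic gcd w² − 5w + 116.

w² − 5w + 116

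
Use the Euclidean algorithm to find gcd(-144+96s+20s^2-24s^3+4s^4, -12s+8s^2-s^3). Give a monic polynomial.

-2+s

Euclidean algorithm in ℚ[s]:
  4s^4-24s^3+20s^2+96s-144 = (-4s-8)(-s^3+8s^2-12s) + (36s^2-144)
  -s^3+8s^2-12s = (-(1/36)s+2/9)(36s^2-144) + (-16s+32)
  36s^2-144 = (-(9/4)s-9/2)(-16s+32) + (0)
Last nonzero remainder: -16s+32. Dividing through by -16 gives the monic gcd s-2.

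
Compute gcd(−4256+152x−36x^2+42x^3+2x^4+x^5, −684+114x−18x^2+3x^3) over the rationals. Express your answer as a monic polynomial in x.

Apply the Euclidean algorithm:
  x^5+2x^4+42x^3−36x^2+152x−4256 = ((1/3)x^2+(8/3)x+52/3)(3x^3−18x^2+114x−684) + (200x^2+7600)
  3x^3−18x^2+114x−684 = ((3/200)x−9/100)(200x^2+7600) + (0)
Last nonzero remainder: 200x^2+7600. Dividing through by 200 gives the monic gcd x^2+38.

38+x^2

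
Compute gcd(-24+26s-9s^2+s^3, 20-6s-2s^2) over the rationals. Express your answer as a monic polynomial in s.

-2+s

Repeated division with remainder:
  s^3-9s^2+26s-24 = (-(1/2)s+6)(-2s^2-6s+20) + (72s-144)
  -2s^2-6s+20 = (-(1/36)s-5/36)(72s-144) + (0)
Last nonzero remainder: 72s-144. Dividing through by 72 gives the monic gcd s-2.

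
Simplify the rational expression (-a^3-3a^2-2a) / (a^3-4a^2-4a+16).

Repeated division with remainder:
  -a^3-3a^2-2a = (-1)(a^3-4a^2-4a+16) + (-7a^2-6a+16)
  a^3-4a^2-4a+16 = (-(1/7)a+34/49)(-7a^2-6a+16) + ((120/49)a+240/49)
  -7a^2-6a+16 = (-(343/120)a+49/15)((120/49)a+240/49) + (0)
Last nonzero remainder: (120/49)a+240/49. Dividing through by 120/49 gives the monic gcd a+2.
Cancel a+2 from numerator and denominator to get the reduced form.

(-a^2-a)/(a^2-6a+8)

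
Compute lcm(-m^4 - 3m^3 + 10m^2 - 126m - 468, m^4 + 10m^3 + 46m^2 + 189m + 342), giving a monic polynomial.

Euclidean algorithm in ℚ[m]:
  -m^4 - 3m^3 + 10m^2 - 126m - 468 = (-1)(m^4 + 10m^3 + 46m^2 + 189m + 342) + (7m^3 + 56m^2 + 63m - 126)
  m^4 + 10m^3 + 46m^2 + 189m + 342 = ((1/7)m + 2/7)(7m^3 + 56m^2 + 63m - 126) + (21m^2 + 189m + 378)
  7m^3 + 56m^2 + 63m - 126 = ((1/3)m - 1/3)(21m^2 + 189m + 378) + (0)
Last nonzero remainder: 21m^2 + 189m + 378. Dividing through by 21 gives the monic gcd m^2 + 9m + 18.
Then lcm(f, g) = f·g / gcd(f, g); expanding and making the result monic gives the answer.

m^6 + 4m^5 + 12m^4 + 173m^3 + 404m^2 + 2862m + 8892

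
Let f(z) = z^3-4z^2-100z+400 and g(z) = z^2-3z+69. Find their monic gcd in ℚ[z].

1

Repeated division with remainder:
  z^3-4z^2-100z+400 = (z-1)(z^2-3z+69) + (-172z+469)
  z^2-3z+69 = (-(1/172)z+47/29584)(-172z+469) + (2019253/29584)
  -172z+469 = (-(5088448/2019253)z+13874896/2019253)(2019253/29584) + (0)
The last nonzero remainder is the constant 2019253/29584, so the polynomials are coprime and gcd = 1.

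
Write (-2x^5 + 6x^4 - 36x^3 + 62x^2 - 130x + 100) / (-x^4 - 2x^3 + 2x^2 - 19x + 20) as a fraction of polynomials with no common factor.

Euclidean algorithm in ℚ[x]:
  -2x^5 + 6x^4 - 36x^3 + 62x^2 - 130x + 100 = (2x - 10)(-x^4 - 2x^3 + 2x^2 - 19x + 20) + (-60x^3 + 120x^2 - 360x + 300)
  -x^4 - 2x^3 + 2x^2 - 19x + 20 = ((1/60)x + 1/15)(-60x^3 + 120x^2 - 360x + 300) + (0)
Last nonzero remainder: -60x^3 + 120x^2 - 360x + 300. Dividing through by -60 gives the monic gcd x^3 - 2x^2 + 6x - 5.
Cancel x^3 - 2x^2 + 6x - 5 from numerator and denominator to get the reduced form.

(2x^2 - 2x + 20)/(x + 4)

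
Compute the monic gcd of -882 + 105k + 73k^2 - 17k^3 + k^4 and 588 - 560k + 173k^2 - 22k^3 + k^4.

By polynomial division,
  k^4 - 17k^3 + 73k^2 + 105k - 882 = (k^4 - 22k^3 + 173k^2 - 560k + 588) + (5k^3 - 100k^2 + 665k - 1470)
  k^4 - 22k^3 + 173k^2 - 560k + 588 = ((1/5)k - 2/5)(5k^3 - 100k^2 + 665k - 1470) + (0)
Last nonzero remainder: 5k^3 - 100k^2 + 665k - 1470. Dividing through by 5 gives the monic gcd k^3 - 20k^2 + 133k - 294.

-294 + 133k - 20k^2 + k^3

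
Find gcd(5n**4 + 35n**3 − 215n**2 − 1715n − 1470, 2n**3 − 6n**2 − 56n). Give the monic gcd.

n − 7

By polynomial division,
  5n**4 + 35n**3 − 215n**2 − 1715n − 1470 = ((5/2)n + 25)(2n**3 − 6n**2 − 56n) + (75n**2 − 315n − 1470)
  2n**3 − 6n**2 − 56n = ((2/75)n + 4/125)(75n**2 − 315n − 1470) + (−(168/25)n + 1176/25)
  75n**2 − 315n − 1470 = (−(625/56)n − 125/4)(−(168/25)n + 1176/25) + (0)
Last nonzero remainder: −(168/25)n + 1176/25. Dividing through by −168/25 gives the monic gcd n − 7.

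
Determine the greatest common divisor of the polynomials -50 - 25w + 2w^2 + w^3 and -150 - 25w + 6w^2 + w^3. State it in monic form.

Repeated division with remainder:
  w^3 + 2w^2 - 25w - 50 = (w^3 + 6w^2 - 25w - 150) + (-4w^2 + 100)
  w^3 + 6w^2 - 25w - 150 = (-(1/4)w - 3/2)(-4w^2 + 100) + (0)
Last nonzero remainder: -4w^2 + 100. Dividing through by -4 gives the monic gcd w^2 - 25.

-25 + w^2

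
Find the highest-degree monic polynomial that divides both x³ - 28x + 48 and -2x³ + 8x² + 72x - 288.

x² + 2x - 24

Euclidean algorithm in ℚ[x]:
  x³ - 28x + 48 = (-1/2)(-2x³ + 8x² + 72x - 288) + (4x² + 8x - 96)
  -2x³ + 8x² + 72x - 288 = (-(1/2)x + 3)(4x² + 8x - 96) + (0)
Last nonzero remainder: 4x² + 8x - 96. Dividing through by 4 gives the monic gcd x² + 2x - 24.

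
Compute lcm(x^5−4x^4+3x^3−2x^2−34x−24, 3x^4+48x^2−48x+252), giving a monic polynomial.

x^7−2x^6+9x^5−52x^4+4x^3−120x^2−524x−336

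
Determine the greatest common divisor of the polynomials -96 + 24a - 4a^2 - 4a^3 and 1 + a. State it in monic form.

1

Euclidean algorithm in ℚ[a]:
  -4a^3 - 4a^2 + 24a - 96 = (-4a^2 + 24)(a + 1) + (-120)
  a + 1 = (-(1/120)a - 1/120)(-120) + (0)
The last nonzero remainder is the constant -120, so the polynomials are coprime and gcd = 1.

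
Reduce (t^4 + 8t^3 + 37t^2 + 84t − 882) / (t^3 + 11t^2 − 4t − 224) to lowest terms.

(t^3 + t^2 + 30t − 126)/(t^2 + 4t − 32)

Repeated division with remainder:
  t^4 + 8t^3 + 37t^2 + 84t − 882 = (t − 3)(t^3 + 11t^2 − 4t − 224) + (74t^2 + 296t − 1554)
  t^3 + 11t^2 − 4t − 224 = ((1/74)t + 7/74)(74t^2 + 296t − 1554) + (−11t − 77)
  74t^2 + 296t − 1554 = (−(74/11)t + 222/11)(−11t − 77) + (0)
Last nonzero remainder: −11t − 77. Dividing through by −11 gives the monic gcd t + 7.
Cancel t + 7 from numerator and denominator to get the reduced form.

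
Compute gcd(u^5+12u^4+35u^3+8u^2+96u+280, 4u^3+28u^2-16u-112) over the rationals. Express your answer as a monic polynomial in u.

u^2+9u+14

Apply the Euclidean algorithm:
  u^5+12u^4+35u^3+8u^2+96u+280 = ((1/4)u^2+(5/4)u+1)(4u^3+28u^2-16u-112) + (28u^2+252u+392)
  4u^3+28u^2-16u-112 = ((1/7)u-2/7)(28u^2+252u+392) + (0)
Last nonzero remainder: 28u^2+252u+392. Dividing through by 28 gives the monic gcd u^2+9u+14.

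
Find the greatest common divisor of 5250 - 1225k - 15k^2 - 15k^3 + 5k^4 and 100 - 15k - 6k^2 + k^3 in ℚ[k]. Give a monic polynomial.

By polynomial division,
  5k^4 - 15k^3 - 15k^2 - 1225k + 5250 = (5k + 15)(k^3 - 6k^2 - 15k + 100) + (150k^2 - 1500k + 3750)
  k^3 - 6k^2 - 15k + 100 = ((1/150)k + 2/75)(150k^2 - 1500k + 3750) + (0)
Last nonzero remainder: 150k^2 - 1500k + 3750. Dividing through by 150 gives the monic gcd k^2 - 10k + 25.

25 - 10k + k^2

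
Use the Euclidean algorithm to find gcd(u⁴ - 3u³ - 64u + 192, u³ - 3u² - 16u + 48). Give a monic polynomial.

u² - 7u + 12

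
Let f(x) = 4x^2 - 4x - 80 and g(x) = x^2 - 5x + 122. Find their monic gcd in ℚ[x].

1

Repeated division with remainder:
  4x^2 - 4x - 80 = (4)(x^2 - 5x + 122) + (16x - 568)
  x^2 - 5x + 122 = ((1/16)x + 61/32)(16x - 568) + (4819/4)
  16x - 568 = ((64/4819)x - 2272/4819)(4819/4) + (0)
The last nonzero remainder is the constant 4819/4, so the polynomials are coprime and gcd = 1.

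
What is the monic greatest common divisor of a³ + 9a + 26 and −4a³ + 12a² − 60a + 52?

a² − 2a + 13

Apply the Euclidean algorithm:
  a³ + 9a + 26 = (−1/4)(−4a³ + 12a² − 60a + 52) + (3a² − 6a + 39)
  −4a³ + 12a² − 60a + 52 = (−(4/3)a + 4/3)(3a² − 6a + 39) + (0)
Last nonzero remainder: 3a² − 6a + 39. Dividing through by 3 gives the monic gcd a² − 2a + 13.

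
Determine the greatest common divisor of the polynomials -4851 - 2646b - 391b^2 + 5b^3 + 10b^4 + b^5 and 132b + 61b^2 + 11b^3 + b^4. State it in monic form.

By polynomial division,
  b^5 + 10b^4 + 5b^3 - 391b^2 - 2646b - 4851 = (b - 1)(b^4 + 11b^3 + 61b^2 + 132b) + (-45b^3 - 462b^2 - 2514b - 4851)
  b^4 + 11b^3 + 61b^2 + 132b = (-(1/45)b - 11/675)(-45b^3 - 462b^2 - 2514b - 4851) + (-(539/225)b^2 - (3773/225)b - 5929/75)
  -45b^3 - 462b^2 - 2514b - 4851 = ((10125/539)b + 675/11)(-(539/225)b^2 - (3773/225)b - 5929/75) + (0)
Last nonzero remainder: -(539/225)b^2 - (3773/225)b - 5929/75. Dividing through by -539/225 gives the monic gcd b^2 + 7b + 33.

33 + 7b + b^2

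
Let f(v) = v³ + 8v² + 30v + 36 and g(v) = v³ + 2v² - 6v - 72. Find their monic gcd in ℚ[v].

v² + 6v + 18

Apply the Euclidean algorithm:
  v³ + 8v² + 30v + 36 = (v³ + 2v² - 6v - 72) + (6v² + 36v + 108)
  v³ + 2v² - 6v - 72 = ((1/6)v - 2/3)(6v² + 36v + 108) + (0)
Last nonzero remainder: 6v² + 36v + 108. Dividing through by 6 gives the monic gcd v² + 6v + 18.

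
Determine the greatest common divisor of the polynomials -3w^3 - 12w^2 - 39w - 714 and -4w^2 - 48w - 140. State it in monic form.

w + 7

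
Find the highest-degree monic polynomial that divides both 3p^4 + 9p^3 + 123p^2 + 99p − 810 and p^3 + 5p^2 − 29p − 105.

p + 3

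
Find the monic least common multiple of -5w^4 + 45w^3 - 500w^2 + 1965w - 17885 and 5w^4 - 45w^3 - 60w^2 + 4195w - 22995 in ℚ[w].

Repeated division with remainder:
  -5w^4 + 45w^3 - 500w^2 + 1965w - 17885 = (-1)(5w^4 - 45w^3 - 60w^2 + 4195w - 22995) + (-560w^2 + 6160w - 40880)
  5w^4 - 45w^3 - 60w^2 + 4195w - 22995 = (-(1/112)w^2 - (1/56)w + 9/16)(-560w^2 + 6160w - 40880) + (0)
Last nonzero remainder: -560w^2 + 6160w - 40880. Dividing through by -560 gives the monic gcd w^2 - 11w + 73.
Then lcm(f, g) = f·g / gcd(f, g); expanding and making the result monic gives the answer.

w^6 - 7w^5 + 19w^4 + 374w^3 - 3509w^2 + 31913w - 225351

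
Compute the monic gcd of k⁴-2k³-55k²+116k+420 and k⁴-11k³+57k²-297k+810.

k²-11k+30

Apply the Euclidean algorithm:
  k⁴-2k³-55k²+116k+420 = (k⁴-11k³+57k²-297k+810) + (9k³-112k²+413k-390)
  k⁴-11k³+57k²-297k+810 = ((1/9)k+13/81)(9k³-112k²+413k-390) + ((2356/81)k²-(25916/81)k+23560/27)
  9k³-112k²+413k-390 = ((729/2356)k-1053/2356)((2356/81)k²-(25916/81)k+23560/27) + (0)
Last nonzero remainder: (2356/81)k²-(25916/81)k+23560/27. Dividing through by 2356/81 gives the monic gcd k²-11k+30.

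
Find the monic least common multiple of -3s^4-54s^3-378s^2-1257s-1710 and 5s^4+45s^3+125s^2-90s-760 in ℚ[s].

s^6+20s^5+154s^4+527s^3+400s^2-2212s-4560

Repeated division with remainder:
  -3s^4-54s^3-378s^2-1257s-1710 = (-3/5)(5s^4+45s^3+125s^2-90s-760) + (-27s^3-303s^2-1311s-2166)
  5s^4+45s^3+125s^2-90s-760 = (-(5/27)s+100/243)(-27s^3-303s^2-1311s-2166) + ((560/81)s^2+(3920/81)s+10640/81)
  -27s^3-303s^2-1311s-2166 = (-(2187/560)s-4617/280)((560/81)s^2+(3920/81)s+10640/81) + (0)
Last nonzero remainder: (560/81)s^2+(3920/81)s+10640/81. Dividing through by 560/81 gives the monic gcd s^2+7s+19.
Then lcm(f, g) = f·g / gcd(f, g); expanding and making the result monic gives the answer.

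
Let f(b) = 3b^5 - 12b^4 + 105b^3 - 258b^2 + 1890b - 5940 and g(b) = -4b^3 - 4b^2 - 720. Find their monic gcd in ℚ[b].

Euclidean algorithm in ℚ[b]:
  3b^5 - 12b^4 + 105b^3 - 258b^2 + 1890b - 5940 = (-(3/4)b^2 + (15/4)b - 30)(-4b^3 - 4b^2 - 720) + (-918b^2 + 4590b - 27540)
  -4b^3 - 4b^2 - 720 = ((2/459)b + 4/153)(-918b^2 + 4590b - 27540) + (0)
Last nonzero remainder: -918b^2 + 4590b - 27540. Dividing through by -918 gives the monic gcd b^2 - 5b + 30.

b^2 - 5b + 30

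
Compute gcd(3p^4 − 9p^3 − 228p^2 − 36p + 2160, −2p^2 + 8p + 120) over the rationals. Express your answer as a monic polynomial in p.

p^2 − 4p − 60

Apply the Euclidean algorithm:
  3p^4 − 9p^3 − 228p^2 − 36p + 2160 = (−(3/2)p^2 − (3/2)p + 18)(−2p^2 + 8p + 120) + (0)
Last nonzero remainder: −2p^2 + 8p + 120. Dividing through by −2 gives the monic gcd p^2 − 4p − 60.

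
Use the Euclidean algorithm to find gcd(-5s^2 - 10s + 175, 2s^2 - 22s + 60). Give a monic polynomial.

s - 5

Apply the Euclidean algorithm:
  -5s^2 - 10s + 175 = (-5/2)(2s^2 - 22s + 60) + (-65s + 325)
  2s^2 - 22s + 60 = (-(2/65)s + 12/65)(-65s + 325) + (0)
Last nonzero remainder: -65s + 325. Dividing through by -65 gives the monic gcd s - 5.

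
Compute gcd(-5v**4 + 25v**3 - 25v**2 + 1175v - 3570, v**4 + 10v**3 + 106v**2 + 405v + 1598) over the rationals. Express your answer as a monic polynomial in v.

v**2 + 5v + 34

By polynomial division,
  -5v**4 + 25v**3 - 25v**2 + 1175v - 3570 = (-5)(v**4 + 10v**3 + 106v**2 + 405v + 1598) + (75v**3 + 505v**2 + 3200v + 4420)
  v**4 + 10v**3 + 106v**2 + 405v + 1598 = ((1/75)v + 49/1125)(75v**3 + 505v**2 + 3200v + 4420) + ((9301/225)v**2 + (9301/45)v + 316234/225)
  75v**3 + 505v**2 + 3200v + 4420 = ((16875/9301)v + 29250/9301)((9301/225)v**2 + (9301/45)v + 316234/225) + (0)
Last nonzero remainder: (9301/225)v**2 + (9301/45)v + 316234/225. Dividing through by 9301/225 gives the monic gcd v**2 + 5v + 34.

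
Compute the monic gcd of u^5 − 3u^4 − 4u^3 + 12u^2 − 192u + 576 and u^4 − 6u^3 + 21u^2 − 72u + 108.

u^3 − 3u^2 + 12u − 36

Apply the Euclidean algorithm:
  u^5 − 3u^4 − 4u^3 + 12u^2 − 192u + 576 = (u + 3)(u^4 − 6u^3 + 21u^2 − 72u + 108) + (−7u^3 + 21u^2 − 84u + 252)
  u^4 − 6u^3 + 21u^2 − 72u + 108 = (−(1/7)u + 3/7)(−7u^3 + 21u^2 − 84u + 252) + (0)
Last nonzero remainder: −7u^3 + 21u^2 − 84u + 252. Dividing through by −7 gives the monic gcd u^3 − 3u^2 + 12u − 36.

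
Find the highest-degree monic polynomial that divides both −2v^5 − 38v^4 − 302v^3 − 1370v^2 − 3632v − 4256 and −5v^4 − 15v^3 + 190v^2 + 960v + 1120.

v^2 + 8v + 16

By polynomial division,
  −2v^5 − 38v^4 − 302v^3 − 1370v^2 − 3632v − 4256 = ((2/5)v + 32/5)(−5v^4 − 15v^3 + 190v^2 + 960v + 1120) + (−282v^3 − 2970v^2 − 10224v − 11424)
  −5v^4 − 15v^3 + 190v^2 + 960v + 1120 = ((5/282)v − 295/2209)(−282v^3 − 2970v^2 − 10224v − 11424) + (−(56000/2209)v^2 − (448000/2209)v − 896000/2209)
  −282v^3 − 2970v^2 − 10224v − 11424 = ((311469/28000)v + 112659/4000)(−(56000/2209)v^2 − (448000/2209)v − 896000/2209) + (0)
Last nonzero remainder: −(56000/2209)v^2 − (448000/2209)v − 896000/2209. Dividing through by −56000/2209 gives the monic gcd v^2 + 8v + 16.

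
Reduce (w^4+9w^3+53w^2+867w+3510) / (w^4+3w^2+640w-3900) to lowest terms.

(w^2+14w+45)/(w^2+5w-50)

Euclidean algorithm in ℚ[w]:
  w^4+9w^3+53w^2+867w+3510 = (w^4+3w^2+640w-3900) + (9w^3+50w^2+227w+7410)
  w^4+3w^2+640w-3900 = ((1/9)w-50/81)(9w^3+50w^2+227w+7410) + ((700/81)w^2-(3500/81)w+18200/27)
  9w^3+50w^2+227w+7410 = ((729/700)w+1539/140)((700/81)w^2-(3500/81)w+18200/27) + (0)
Last nonzero remainder: (700/81)w^2-(3500/81)w+18200/27. Dividing through by 700/81 gives the monic gcd w^2-5w+78.
Cancel w^2-5w+78 from numerator and denominator to get the reduced form.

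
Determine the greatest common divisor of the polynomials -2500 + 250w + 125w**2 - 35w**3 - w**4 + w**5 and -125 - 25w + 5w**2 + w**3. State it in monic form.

By polynomial division,
  w**5 - w**4 - 35w**3 + 125w**2 + 250w - 2500 = (w**2 - 6w + 20)(w**3 + 5w**2 - 25w - 125) + (0)
The last nonzero remainder w**3 + 5w**2 - 25w - 125 is already monic.

-125 - 25w + 5w**2 + w**3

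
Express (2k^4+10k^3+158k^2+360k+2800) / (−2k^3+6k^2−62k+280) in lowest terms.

Repeated division with remainder:
  2k^4+10k^3+158k^2+360k+2800 = (−k−8)(−2k^3+6k^2−62k+280) + (144k^2+144k+5040)
  −2k^3+6k^2−62k+280 = (−(1/72)k+1/18)(144k^2+144k+5040) + (0)
Last nonzero remainder: 144k^2+144k+5040. Dividing through by 144 gives the monic gcd k^2+k+35.
Cancel k^2+k+35 from numerator and denominator to get the reduced form.

(−k^2−4k−40)/(k−4)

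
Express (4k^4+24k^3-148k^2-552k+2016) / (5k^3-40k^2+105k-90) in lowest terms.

(4k^3+36k^2-40k-672)/(5k^2-25k+30)

Repeated division with remainder:
  4k^4+24k^3-148k^2-552k+2016 = ((4/5)k+56/5)(5k^3-40k^2+105k-90) + (216k^2-1656k+3024)
  5k^3-40k^2+105k-90 = ((5/216)k-5/648)(216k^2-1656k+3024) + ((200/9)k-200/3)
  216k^2-1656k+3024 = ((243/25)k-1134/25)((200/9)k-200/3) + (0)
Last nonzero remainder: (200/9)k-200/3. Dividing through by 200/9 gives the monic gcd k-3.
Cancel k-3 from numerator and denominator to get the reduced form.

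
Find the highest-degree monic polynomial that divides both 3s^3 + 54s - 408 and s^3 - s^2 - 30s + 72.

s - 4

By polynomial division,
  3s^3 + 54s - 408 = (3)(s^3 - s^2 - 30s + 72) + (3s^2 + 144s - 624)
  s^3 - s^2 - 30s + 72 = ((1/3)s - 49/3)(3s^2 + 144s - 624) + (2530s - 10120)
  3s^2 + 144s - 624 = ((3/2530)s + 78/1265)(2530s - 10120) + (0)
Last nonzero remainder: 2530s - 10120. Dividing through by 2530 gives the monic gcd s - 4.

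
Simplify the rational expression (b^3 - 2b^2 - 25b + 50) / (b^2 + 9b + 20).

(b^2 - 7b + 10)/(b + 4)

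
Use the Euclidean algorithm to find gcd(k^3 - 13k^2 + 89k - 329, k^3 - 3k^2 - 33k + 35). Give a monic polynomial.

k - 7

Repeated division with remainder:
  k^3 - 13k^2 + 89k - 329 = (k^3 - 3k^2 - 33k + 35) + (-10k^2 + 122k - 364)
  k^3 - 3k^2 - 33k + 35 = (-(1/10)k - 23/25)(-10k^2 + 122k - 364) + ((1071/25)k - 7497/25)
  -10k^2 + 122k - 364 = (-(250/1071)k + 1300/1071)((1071/25)k - 7497/25) + (0)
Last nonzero remainder: (1071/25)k - 7497/25. Dividing through by 1071/25 gives the monic gcd k - 7.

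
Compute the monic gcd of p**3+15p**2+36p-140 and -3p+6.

Repeated division with remainder:
  p**3+15p**2+36p-140 = (-(1/3)p**2-(17/3)p-70/3)(-3p+6) + (0)
Last nonzero remainder: -3p+6. Dividing through by -3 gives the monic gcd p-2.

p-2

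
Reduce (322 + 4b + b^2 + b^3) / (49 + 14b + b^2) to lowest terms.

(46 - 6b + b^2)/(7 + b)

Apply the Euclidean algorithm:
  b^3 + b^2 + 4b + 322 = (b - 13)(b^2 + 14b + 49) + (137b + 959)
  b^2 + 14b + 49 = ((1/137)b + 7/137)(137b + 959) + (0)
Last nonzero remainder: 137b + 959. Dividing through by 137 gives the monic gcd b + 7.
Cancel b + 7 from numerator and denominator to get the reduced form.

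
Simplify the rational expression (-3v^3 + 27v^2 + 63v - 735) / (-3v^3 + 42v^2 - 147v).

(v + 5)/(v)

Euclidean algorithm in ℚ[v]:
  -3v^3 + 27v^2 + 63v - 735 = (-3v^3 + 42v^2 - 147v) + (-15v^2 + 210v - 735)
  -3v^3 + 42v^2 - 147v = ((1/5)v)(-15v^2 + 210v - 735) + (0)
Last nonzero remainder: -15v^2 + 210v - 735. Dividing through by -15 gives the monic gcd v^2 - 14v + 49.
Cancel v^2 - 14v + 49 from numerator and denominator to get the reduced form.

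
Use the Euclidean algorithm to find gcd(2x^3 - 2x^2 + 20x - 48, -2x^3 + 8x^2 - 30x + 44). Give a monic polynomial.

Apply the Euclidean algorithm:
  2x^3 - 2x^2 + 20x - 48 = (-1)(-2x^3 + 8x^2 - 30x + 44) + (6x^2 - 10x - 4)
  -2x^3 + 8x^2 - 30x + 44 = (-(1/3)x + 7/9)(6x^2 - 10x - 4) + (-(212/9)x + 424/9)
  6x^2 - 10x - 4 = (-(27/106)x - 9/106)(-(212/9)x + 424/9) + (0)
Last nonzero remainder: -(212/9)x + 424/9. Dividing through by -212/9 gives the monic gcd x - 2.

x - 2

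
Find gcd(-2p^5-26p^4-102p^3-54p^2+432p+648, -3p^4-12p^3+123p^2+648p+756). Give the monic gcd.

p^2+9p+18

Euclidean algorithm in ℚ[p]:
  -2p^5-26p^4-102p^3-54p^2+432p+648 = ((2/3)p+6)(-3p^4-12p^3+123p^2+648p+756) + (-112p^3-1224p^2-3960p-3888)
  -3p^4-12p^3+123p^2+648p+756 = ((3/112)p-291/1568)(-112p^3-1224p^2-3960p-3888) + ((375/196)p^2+(3375/196)p+3375/98)
  -112p^3-1224p^2-3960p-3888 = (-(21952/375)p-14112/125)((375/196)p^2+(3375/196)p+3375/98) + (0)
Last nonzero remainder: (375/196)p^2+(3375/196)p+3375/98. Dividing through by 375/196 gives the monic gcd p^2+9p+18.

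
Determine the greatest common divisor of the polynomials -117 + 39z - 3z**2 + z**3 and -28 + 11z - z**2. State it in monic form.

1

Apply the Euclidean algorithm:
  z**3 - 3z**2 + 39z - 117 = (-z - 8)(-z**2 + 11z - 28) + (99z - 341)
  -z**2 + 11z - 28 = (-(1/99)z + 68/891)(99z - 341) + (-160/81)
  99z - 341 = (-(8019/160)z + 27621/160)(-160/81) + (0)
The last nonzero remainder is the constant -160/81, so the polynomials are coprime and gcd = 1.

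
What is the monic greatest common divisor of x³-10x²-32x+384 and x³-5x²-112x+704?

Euclidean algorithm in ℚ[x]:
  x³-10x²-32x+384 = (x³-5x²-112x+704) + (-5x²+80x-320)
  x³-5x²-112x+704 = (-(1/5)x-11/5)(-5x²+80x-320) + (0)
Last nonzero remainder: -5x²+80x-320. Dividing through by -5 gives the monic gcd x²-16x+64.

x²-16x+64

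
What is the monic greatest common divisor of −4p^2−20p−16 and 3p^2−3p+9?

Euclidean algorithm in ℚ[p]:
  −4p^2−20p−16 = (−4/3)(3p^2−3p+9) + (−24p−4)
  3p^2−3p+9 = (−(1/8)p+7/48)(−24p−4) + (115/12)
  −24p−4 = (−(288/115)p−48/115)(115/12) + (0)
The last nonzero remainder is the constant 115/12, so the polynomials are coprime and gcd = 1.

1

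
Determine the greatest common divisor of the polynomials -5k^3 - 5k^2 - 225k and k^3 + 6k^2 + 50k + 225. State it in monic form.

k^2 + k + 45

Repeated division with remainder:
  -5k^3 - 5k^2 - 225k = (-5)(k^3 + 6k^2 + 50k + 225) + (25k^2 + 25k + 1125)
  k^3 + 6k^2 + 50k + 225 = ((1/25)k + 1/5)(25k^2 + 25k + 1125) + (0)
Last nonzero remainder: 25k^2 + 25k + 1125. Dividing through by 25 gives the monic gcd k^2 + k + 45.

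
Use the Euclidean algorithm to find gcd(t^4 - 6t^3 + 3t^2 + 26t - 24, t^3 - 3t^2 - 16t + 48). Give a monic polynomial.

Repeated division with remainder:
  t^4 - 6t^3 + 3t^2 + 26t - 24 = (t - 3)(t^3 - 3t^2 - 16t + 48) + (10t^2 - 70t + 120)
  t^3 - 3t^2 - 16t + 48 = ((1/10)t + 2/5)(10t^2 - 70t + 120) + (0)
Last nonzero remainder: 10t^2 - 70t + 120. Dividing through by 10 gives the monic gcd t^2 - 7t + 12.

t^2 - 7t + 12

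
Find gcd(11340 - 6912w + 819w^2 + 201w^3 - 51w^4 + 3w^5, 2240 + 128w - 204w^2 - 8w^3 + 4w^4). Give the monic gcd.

-35 - 2w + w^2

By polynomial division,
  3w^5 - 51w^4 + 201w^3 + 819w^2 - 6912w + 11340 = ((3/4)w - 45/4)(4w^4 - 8w^3 - 204w^2 + 128w + 2240) + (264w^3 - 1572w^2 - 7152w + 36540)
  4w^4 - 8w^3 - 204w^2 + 128w + 2240 = ((1/66)w + 29/484)(264w^3 - 1572w^2 - 7152w + 36540) + (-(175/121)w^2 + (350/121)w + 6125/121)
  264w^3 - 1572w^2 - 7152w + 36540 = (-(31944/175)w + 126324/175)(-(175/121)w^2 + (350/121)w + 6125/121) + (0)
Last nonzero remainder: -(175/121)w^2 + (350/121)w + 6125/121. Dividing through by -175/121 gives the monic gcd w^2 - 2w - 35.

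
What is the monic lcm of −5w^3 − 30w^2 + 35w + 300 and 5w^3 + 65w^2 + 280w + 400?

w^4 + 10w^3 + 17w^2 − 88w − 240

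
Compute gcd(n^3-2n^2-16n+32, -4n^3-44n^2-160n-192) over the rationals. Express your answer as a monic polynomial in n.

Euclidean algorithm in ℚ[n]:
  n^3-2n^2-16n+32 = (-1/4)(-4n^3-44n^2-160n-192) + (-13n^2-56n-16)
  -4n^3-44n^2-160n-192 = ((4/13)n+348/169)(-13n^2-56n-16) + (-(6720/169)n-26880/169)
  -13n^2-56n-16 = ((2197/6720)n+169/1680)(-(6720/169)n-26880/169) + (0)
Last nonzero remainder: -(6720/169)n-26880/169. Dividing through by -6720/169 gives the monic gcd n+4.

n+4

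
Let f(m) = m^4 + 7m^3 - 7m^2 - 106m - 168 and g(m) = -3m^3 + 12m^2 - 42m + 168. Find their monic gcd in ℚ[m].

Apply the Euclidean algorithm:
  m^4 + 7m^3 - 7m^2 - 106m - 168 = (-(1/3)m - 11/3)(-3m^3 + 12m^2 - 42m + 168) + (23m^2 - 204m + 448)
  -3m^3 + 12m^2 - 42m + 168 = (-(3/23)m - 336/529)(23m^2 - 204m + 448) + (-(59850/529)m + 239400/529)
  23m^2 - 204m + 448 = (-(12167/59850)m + 4232/4275)(-(59850/529)m + 239400/529) + (0)
Last nonzero remainder: -(59850/529)m + 239400/529. Dividing through by -59850/529 gives the monic gcd m - 4.

m - 4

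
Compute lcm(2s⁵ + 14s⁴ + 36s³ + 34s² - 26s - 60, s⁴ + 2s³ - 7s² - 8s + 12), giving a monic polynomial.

Repeated division with remainder:
  2s⁵ + 14s⁴ + 36s³ + 34s² - 26s - 60 = (2s + 10)(s⁴ + 2s³ - 7s² - 8s + 12) + (30s³ + 120s² + 30s - 180)
  s⁴ + 2s³ - 7s² - 8s + 12 = ((1/30)s - 1/15)(30s³ + 120s² + 30s - 180) + (0)
Last nonzero remainder: 30s³ + 120s² + 30s - 180. Dividing through by 30 gives the monic gcd s³ + 4s² + s - 6.
Then lcm(f, g) = f·g / gcd(f, g); expanding and making the result monic gives the answer.

s⁶ + 5s⁵ + 4s⁴ - 19s³ - 47s² - 4s + 60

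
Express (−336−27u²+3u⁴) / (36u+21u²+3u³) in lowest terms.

(−28+7u−4u²+u³)/(3u+u²)

Repeated division with remainder:
  3u⁴−27u²−336 = (u−7)(3u³+21u²+36u) + (84u²+252u−336)
  3u³+21u²+36u = ((1/28)u+1/7)(84u²+252u−336) + (12u+48)
  84u²+252u−336 = (7u−7)(12u+48) + (0)
Last nonzero remainder: 12u+48. Dividing through by 12 gives the monic gcd u+4.
Cancel u+4 from numerator and denominator to get the reduced form.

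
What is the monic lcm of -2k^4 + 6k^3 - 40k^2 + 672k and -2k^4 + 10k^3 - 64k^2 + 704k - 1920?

k^6 - 12k^5 + 67k^4 - 576k^3 + 3424k^2 - 6720k

Euclidean algorithm in ℚ[k]:
  -2k^4 + 6k^3 - 40k^2 + 672k = (-2k^4 + 10k^3 - 64k^2 + 704k - 1920) + (-4k^3 + 24k^2 - 32k + 1920)
  -2k^4 + 10k^3 - 64k^2 + 704k - 1920 = ((1/2)k + 1/2)(-4k^3 + 24k^2 - 32k + 1920) + (-60k^2 - 240k - 2880)
  -4k^3 + 24k^2 - 32k + 1920 = ((1/15)k - 2/3)(-60k^2 - 240k - 2880) + (0)
Last nonzero remainder: -60k^2 - 240k - 2880. Dividing through by -60 gives the monic gcd k^2 + 4k + 48.
Then lcm(f, g) = f·g / gcd(f, g); expanding and making the result monic gives the answer.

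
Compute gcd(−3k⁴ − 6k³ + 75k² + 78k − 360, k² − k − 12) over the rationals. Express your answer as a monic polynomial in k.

k² − k − 12

By polynomial division,
  −3k⁴ − 6k³ + 75k² + 78k − 360 = (−3k² − 9k + 30)(k² − k − 12) + (0)
The last nonzero remainder k² − k − 12 is already monic.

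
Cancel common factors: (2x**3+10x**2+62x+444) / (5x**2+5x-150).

Euclidean algorithm in ℚ[x]:
  2x**3+10x**2+62x+444 = ((2/5)x+8/5)(5x**2+5x-150) + (114x+684)
  5x**2+5x-150 = ((5/114)x-25/114)(114x+684) + (0)
Last nonzero remainder: 114x+684. Dividing through by 114 gives the monic gcd x+6.
Cancel x+6 from numerator and denominator to get the reduced form.

(2x**2-2x+74)/(5x-25)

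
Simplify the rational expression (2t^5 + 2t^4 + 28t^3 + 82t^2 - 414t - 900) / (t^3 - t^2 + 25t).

Euclidean algorithm in ℚ[t]:
  2t^5 + 2t^4 + 28t^3 + 82t^2 - 414t - 900 = (2t^2 + 4t - 18)(t^3 - t^2 + 25t) + (-36t^2 + 36t - 900)
  t^3 - t^2 + 25t = (-(1/36)t)(-36t^2 + 36t - 900) + (0)
Last nonzero remainder: -36t^2 + 36t - 900. Dividing through by -36 gives the monic gcd t^2 - t + 25.
Cancel t^2 - t + 25 from numerator and denominator to get the reduced form.

(2t^3 + 4t^2 - 18t - 36)/(t)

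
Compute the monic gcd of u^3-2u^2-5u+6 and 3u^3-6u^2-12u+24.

u+2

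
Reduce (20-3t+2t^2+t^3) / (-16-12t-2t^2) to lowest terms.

(-5+2t-t^2)/(4+2t)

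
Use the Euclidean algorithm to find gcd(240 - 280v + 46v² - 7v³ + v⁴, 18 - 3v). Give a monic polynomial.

-6 + v

Apply the Euclidean algorithm:
  v⁴ - 7v³ + 46v² - 280v + 240 = (-(1/3)v³ + (1/3)v² - (40/3)v + 40/3)(-3v + 18) + (0)
Last nonzero remainder: -3v + 18. Dividing through by -3 gives the monic gcd v - 6.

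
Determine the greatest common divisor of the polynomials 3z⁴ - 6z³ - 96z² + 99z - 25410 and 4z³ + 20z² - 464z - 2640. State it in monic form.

By polynomial division,
  3z⁴ - 6z³ - 96z² + 99z - 25410 = ((3/4)z - 21/4)(4z³ + 20z² - 464z - 2640) + (357z² - 357z - 39270)
  4z³ + 20z² - 464z - 2640 = ((4/357)z + 8/119)(357z² - 357z - 39270) + (0)
Last nonzero remainder: 357z² - 357z - 39270. Dividing through by 357 gives the monic gcd z² - z - 110.

z² - z - 110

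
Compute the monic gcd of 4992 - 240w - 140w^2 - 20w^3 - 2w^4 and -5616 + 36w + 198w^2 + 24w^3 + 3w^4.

-312 + 54w + 2w^2 + w^3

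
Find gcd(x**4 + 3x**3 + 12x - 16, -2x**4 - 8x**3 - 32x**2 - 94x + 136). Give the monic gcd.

x**2 + 3x - 4

Euclidean algorithm in ℚ[x]:
  x**4 + 3x**3 + 12x - 16 = (-1/2)(-2x**4 - 8x**3 - 32x**2 - 94x + 136) + (-x**3 - 16x**2 - 35x + 52)
  -2x**4 - 8x**3 - 32x**2 - 94x + 136 = (2x - 24)(-x**3 - 16x**2 - 35x + 52) + (-346x**2 - 1038x + 1384)
  -x**3 - 16x**2 - 35x + 52 = ((1/346)x + 13/346)(-346x**2 - 1038x + 1384) + (0)
Last nonzero remainder: -346x**2 - 1038x + 1384. Dividing through by -346 gives the monic gcd x**2 + 3x - 4.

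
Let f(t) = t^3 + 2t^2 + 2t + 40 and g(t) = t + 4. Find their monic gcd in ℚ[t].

Repeated division with remainder:
  t^3 + 2t^2 + 2t + 40 = (t^2 - 2t + 10)(t + 4) + (0)
The last nonzero remainder t + 4 is already monic.

t + 4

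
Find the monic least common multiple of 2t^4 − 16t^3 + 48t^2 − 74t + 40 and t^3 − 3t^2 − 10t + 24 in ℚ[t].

t^6 − 7t^5 + 10t^4 + 35t^3 − 161t^2 + 242t − 120

Euclidean algorithm in ℚ[t]:
  2t^4 − 16t^3 + 48t^2 − 74t + 40 = (2t − 10)(t^3 − 3t^2 − 10t + 24) + (38t^2 − 222t + 280)
  t^3 − 3t^2 − 10t + 24 = ((1/38)t + 27/361)(38t^2 − 222t + 280) + (−(276/361)t + 1104/361)
  38t^2 − 222t + 280 = (−(6859/138)t + 12635/138)(−(276/361)t + 1104/361) + (0)
Last nonzero remainder: −(276/361)t + 1104/361. Dividing through by −276/361 gives the monic gcd t − 4.
Then lcm(f, g) = f·g / gcd(f, g); expanding and making the result monic gives the answer.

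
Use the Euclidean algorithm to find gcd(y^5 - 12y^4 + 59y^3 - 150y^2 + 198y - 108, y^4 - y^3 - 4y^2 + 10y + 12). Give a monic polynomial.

Euclidean algorithm in ℚ[y]:
  y^5 - 12y^4 + 59y^3 - 150y^2 + 198y - 108 = (y - 11)(y^4 - y^3 - 4y^2 + 10y + 12) + (52y^3 - 204y^2 + 296y + 24)
  y^4 - y^3 - 4y^2 + 10y + 12 = ((1/52)y + 19/338)(52y^3 - 204y^2 + 296y + 24) + ((300/169)y^2 - (1200/169)y + 1800/169)
  52y^3 - 204y^2 + 296y + 24 = ((2197/75)y + 169/75)((300/169)y^2 - (1200/169)y + 1800/169) + (0)
Last nonzero remainder: (300/169)y^2 - (1200/169)y + 1800/169. Dividing through by 300/169 gives the monic gcd y^2 - 4y + 6.

y^2 - 4y + 6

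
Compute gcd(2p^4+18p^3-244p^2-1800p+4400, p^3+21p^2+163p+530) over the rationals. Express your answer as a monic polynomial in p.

p+10

Repeated division with remainder:
  2p^4+18p^3-244p^2-1800p+4400 = (2p-24)(p^3+21p^2+163p+530) + (-66p^2+1052p+17120)
  p^3+21p^2+163p+530 = (-(1/66)p-1219/2178)(-66p^2+1052p+17120) + ((1101181/1089)p+11011810/1089)
  -66p^2+1052p+17120 = (-(71874/1101181)p+1864368/1101181)((1101181/1089)p+11011810/1089) + (0)
Last nonzero remainder: (1101181/1089)p+11011810/1089. Dividing through by 1101181/1089 gives the monic gcd p+10.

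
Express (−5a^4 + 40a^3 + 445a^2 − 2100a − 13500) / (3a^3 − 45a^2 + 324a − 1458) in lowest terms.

(−5a^3 − 5a^2 + 400a + 1500)/(3a^2 − 18a + 162)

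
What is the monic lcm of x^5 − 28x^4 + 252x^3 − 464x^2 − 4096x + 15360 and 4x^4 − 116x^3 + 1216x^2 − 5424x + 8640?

x^7 − 41x^6 + 652x^5 − 4748x^4 + 11008x^3 + 51904x^2 − 347136x + 552960

Apply the Euclidean algorithm:
  x^5 − 28x^4 + 252x^3 − 464x^2 − 4096x + 15360 = ((1/4)x + 1/4)(4x^4 − 116x^3 + 1216x^2 − 5424x + 8640) + (−23x^3 + 588x^2 − 4900x + 13200)
  4x^4 − 116x^3 + 1216x^2 − 5424x + 8640 = (−(4/23)x + 316/529)(−23x^3 + 588x^2 − 4900x + 13200) + ((6656/529)x^2 − (106496/529)x + 399360/529)
  −23x^3 + 588x^2 − 4900x + 13200 = (−(12167/6656)x + 29095/1664)((6656/529)x^2 − (106496/529)x + 399360/529) + (0)
Last nonzero remainder: (6656/529)x^2 − (106496/529)x + 399360/529. Dividing through by 6656/529 gives the monic gcd x^2 − 16x + 60.
Then lcm(f, g) = f·g / gcd(f, g); expanding and making the result monic gives the answer.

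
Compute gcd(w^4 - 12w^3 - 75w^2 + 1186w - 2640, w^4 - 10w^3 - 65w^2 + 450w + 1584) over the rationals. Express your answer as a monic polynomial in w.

w^2 - 19w + 88

Repeated division with remainder:
  w^4 - 12w^3 - 75w^2 + 1186w - 2640 = (w^4 - 10w^3 - 65w^2 + 450w + 1584) + (-2w^3 - 10w^2 + 736w - 4224)
  w^4 - 10w^3 - 65w^2 + 450w + 1584 = (-(1/2)w + 15/2)(-2w^3 - 10w^2 + 736w - 4224) + (378w^2 - 7182w + 33264)
  -2w^3 - 10w^2 + 736w - 4224 = (-(1/189)w - 8/63)(378w^2 - 7182w + 33264) + (0)
Last nonzero remainder: 378w^2 - 7182w + 33264. Dividing through by 378 gives the monic gcd w^2 - 19w + 88.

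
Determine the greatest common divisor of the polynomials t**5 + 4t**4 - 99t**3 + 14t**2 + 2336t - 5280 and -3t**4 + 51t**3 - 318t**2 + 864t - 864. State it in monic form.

t**2 - 8t + 16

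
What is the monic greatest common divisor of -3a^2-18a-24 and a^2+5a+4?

Repeated division with remainder:
  -3a^2-18a-24 = (-3)(a^2+5a+4) + (-3a-12)
  a^2+5a+4 = (-(1/3)a-1/3)(-3a-12) + (0)
Last nonzero remainder: -3a-12. Dividing through by -3 gives the monic gcd a+4.

a+4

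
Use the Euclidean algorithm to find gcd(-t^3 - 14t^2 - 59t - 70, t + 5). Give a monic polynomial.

t + 5

Euclidean algorithm in ℚ[t]:
  -t^3 - 14t^2 - 59t - 70 = (-t^2 - 9t - 14)(t + 5) + (0)
The last nonzero remainder t + 5 is already monic.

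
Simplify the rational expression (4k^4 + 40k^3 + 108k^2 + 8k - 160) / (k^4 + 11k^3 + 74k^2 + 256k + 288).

By polynomial division,
  4k^4 + 40k^3 + 108k^2 + 8k - 160 = (4)(k^4 + 11k^3 + 74k^2 + 256k + 288) + (-4k^3 - 188k^2 - 1016k - 1312)
  k^4 + 11k^3 + 74k^2 + 256k + 288 = (-(1/4)k + 9)(-4k^3 - 188k^2 - 1016k - 1312) + (1512k^2 + 9072k + 12096)
  -4k^3 - 188k^2 - 1016k - 1312 = (-(1/378)k - 41/378)(1512k^2 + 9072k + 12096) + (0)
Last nonzero remainder: 1512k^2 + 9072k + 12096. Dividing through by 1512 gives the monic gcd k^2 + 6k + 8.
Cancel k^2 + 6k + 8 from numerator and denominator to get the reduced form.

(4k^2 + 16k - 20)/(k^2 + 5k + 36)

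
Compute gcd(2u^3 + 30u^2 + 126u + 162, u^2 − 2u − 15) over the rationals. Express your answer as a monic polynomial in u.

Apply the Euclidean algorithm:
  2u^3 + 30u^2 + 126u + 162 = (2u + 34)(u^2 − 2u − 15) + (224u + 672)
  u^2 − 2u − 15 = ((1/224)u − 5/224)(224u + 672) + (0)
Last nonzero remainder: 224u + 672. Dividing through by 224 gives the monic gcd u + 3.

u + 3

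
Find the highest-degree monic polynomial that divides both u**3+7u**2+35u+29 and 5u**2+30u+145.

u**2+6u+29

Euclidean algorithm in ℚ[u]:
  u**3+7u**2+35u+29 = ((1/5)u+1/5)(5u**2+30u+145) + (0)
Last nonzero remainder: 5u**2+30u+145. Dividing through by 5 gives the monic gcd u**2+6u+29.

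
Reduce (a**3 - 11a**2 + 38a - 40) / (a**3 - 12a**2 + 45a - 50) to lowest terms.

By polynomial division,
  a**3 - 11a**2 + 38a - 40 = (a**3 - 12a**2 + 45a - 50) + (a**2 - 7a + 10)
  a**3 - 12a**2 + 45a - 50 = (a - 5)(a**2 - 7a + 10) + (0)
The last nonzero remainder a**2 - 7a + 10 is already monic.
Cancel a**2 - 7a + 10 from numerator and denominator to get the reduced form.

(a - 4)/(a - 5)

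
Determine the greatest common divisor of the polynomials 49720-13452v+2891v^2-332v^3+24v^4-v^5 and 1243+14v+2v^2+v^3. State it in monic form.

113-9v+v^2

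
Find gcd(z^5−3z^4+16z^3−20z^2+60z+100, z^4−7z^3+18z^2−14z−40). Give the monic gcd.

Apply the Euclidean algorithm:
  z^5−3z^4+16z^3−20z^2+60z+100 = (z+4)(z^4−7z^3+18z^2−14z−40) + (26z^3−78z^2+156z+260)
  z^4−7z^3+18z^2−14z−40 = ((1/26)z−2/13)(26z^3−78z^2+156z+260) + (0)
Last nonzero remainder: 26z^3−78z^2+156z+260. Dividing through by 26 gives the monic gcd z^3−3z^2+6z+10.

z^3−3z^2+6z+10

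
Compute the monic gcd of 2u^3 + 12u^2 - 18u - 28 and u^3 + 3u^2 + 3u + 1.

Repeated division with remainder:
  2u^3 + 12u^2 - 18u - 28 = (2)(u^3 + 3u^2 + 3u + 1) + (6u^2 - 24u - 30)
  u^3 + 3u^2 + 3u + 1 = ((1/6)u + 7/6)(6u^2 - 24u - 30) + (36u + 36)
  6u^2 - 24u - 30 = ((1/6)u - 5/6)(36u + 36) + (0)
Last nonzero remainder: 36u + 36. Dividing through by 36 gives the monic gcd u + 1.

u + 1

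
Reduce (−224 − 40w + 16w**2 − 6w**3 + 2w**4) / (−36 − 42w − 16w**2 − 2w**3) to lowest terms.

By polynomial division,
  2w**4 − 6w**3 + 16w**2 − 40w − 224 = (−w + 11)(−2w**3 − 16w**2 − 42w − 36) + (150w**2 + 386w + 172)
  −2w**3 − 16w**2 − 42w − 36 = (−(1/75)w − 407/5625)(150w**2 + 386w + 172) + (−(66248/5625)w − 132496/5625)
  150w**2 + 386w + 172 = (−(421875/33124)w − 241875/33124)(−(66248/5625)w − 132496/5625) + (0)
Last nonzero remainder: −(66248/5625)w − 132496/5625. Dividing through by −66248/5625 gives the monic gcd w + 2.
Cancel w + 2 from numerator and denominator to get the reduced form.

(56 − 18w + 5w**2 − w**3)/(9 + 6w + w**2)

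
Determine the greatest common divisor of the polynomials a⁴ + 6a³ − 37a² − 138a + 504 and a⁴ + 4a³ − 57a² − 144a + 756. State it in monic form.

Euclidean algorithm in ℚ[a]:
  a⁴ + 6a³ − 37a² − 138a + 504 = (a⁴ + 4a³ − 57a² − 144a + 756) + (2a³ + 20a² + 6a − 252)
  a⁴ + 4a³ − 57a² − 144a + 756 = ((1/2)a − 3)(2a³ + 20a² + 6a − 252) + (0)
Last nonzero remainder: 2a³ + 20a² + 6a − 252. Dividing through by 2 gives the monic gcd a³ + 10a² + 3a − 126.

a³ + 10a² + 3a − 126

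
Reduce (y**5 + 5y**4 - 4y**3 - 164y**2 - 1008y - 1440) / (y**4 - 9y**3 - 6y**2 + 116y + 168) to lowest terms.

Repeated division with remainder:
  y**5 + 5y**4 - 4y**3 - 164y**2 - 1008y - 1440 = (y + 14)(y**4 - 9y**3 - 6y**2 + 116y + 168) + (128y**3 - 196y**2 - 2800y - 3792)
  y**4 - 9y**3 - 6y**2 + 116y + 168 = ((1/128)y - 239/4096)(128y**3 - 196y**2 - 2800y - 3792) + ((4545/1024)y**2 - (4545/256)y - 13635/256)
  128y**3 - 196y**2 - 2800y - 3792 = ((131072/4545)y + 323584/4545)((4545/1024)y**2 - (4545/256)y - 13635/256) + (0)
Last nonzero remainder: (4545/1024)y**2 - (4545/256)y - 13635/256. Dividing through by 4545/1024 gives the monic gcd y**2 - 4y - 12.
Cancel y**2 - 4y - 12 from numerator and denominator to get the reduced form.

(y**3 + 9y**2 + 44y + 120)/(y**2 - 5y - 14)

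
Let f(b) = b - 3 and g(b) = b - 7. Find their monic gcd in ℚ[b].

By polynomial division,
  b - 3 = (b - 7) + (4)
  b - 7 = ((1/4)b - 7/4)(4) + (0)
The last nonzero remainder is the constant 4, so the polynomials are coprime and gcd = 1.

1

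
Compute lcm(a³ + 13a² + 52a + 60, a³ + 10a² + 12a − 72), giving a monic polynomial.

a⁵ + 17a⁴ + 92a³ + 112a² − 384a − 720

Repeated division with remainder:
  a³ + 13a² + 52a + 60 = (a³ + 10a² + 12a − 72) + (3a² + 40a + 132)
  a³ + 10a² + 12a − 72 = ((1/3)a − 10/9)(3a² + 40a + 132) + ((112/9)a + 224/3)
  3a² + 40a + 132 = ((27/112)a + 99/56)((112/9)a + 224/3) + (0)
Last nonzero remainder: (112/9)a + 224/3. Dividing through by 112/9 gives the monic gcd a + 6.
Then lcm(f, g) = f·g / gcd(f, g); expanding and making the result monic gives the answer.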